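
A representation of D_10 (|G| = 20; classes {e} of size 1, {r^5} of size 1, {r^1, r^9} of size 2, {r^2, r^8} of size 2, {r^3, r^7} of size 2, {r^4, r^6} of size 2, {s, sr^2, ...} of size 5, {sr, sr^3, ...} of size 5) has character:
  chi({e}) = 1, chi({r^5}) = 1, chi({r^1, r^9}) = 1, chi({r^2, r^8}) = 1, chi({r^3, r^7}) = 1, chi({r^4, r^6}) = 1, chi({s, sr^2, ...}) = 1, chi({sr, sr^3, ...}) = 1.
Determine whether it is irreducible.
Irreducible: <chi, chi> = 1.

Working: <chi, chi> = (1/|G|) sum_C |C| * |chi(C)|^2 = (1/20)[1*|1|^2 + 1*|1|^2 + 2*|1|^2 + 2*|1|^2 + 2*|1|^2 + 2*|1|^2 + 5*|1|^2 + 5*|1|^2]
  = (1/20)[(1) + (1) + (2) + (2) + (2) + (2) + (5) + (5)] = 20/20 = 1.
A character is irreducible iff <chi, chi> = 1, so this representation is irreducible.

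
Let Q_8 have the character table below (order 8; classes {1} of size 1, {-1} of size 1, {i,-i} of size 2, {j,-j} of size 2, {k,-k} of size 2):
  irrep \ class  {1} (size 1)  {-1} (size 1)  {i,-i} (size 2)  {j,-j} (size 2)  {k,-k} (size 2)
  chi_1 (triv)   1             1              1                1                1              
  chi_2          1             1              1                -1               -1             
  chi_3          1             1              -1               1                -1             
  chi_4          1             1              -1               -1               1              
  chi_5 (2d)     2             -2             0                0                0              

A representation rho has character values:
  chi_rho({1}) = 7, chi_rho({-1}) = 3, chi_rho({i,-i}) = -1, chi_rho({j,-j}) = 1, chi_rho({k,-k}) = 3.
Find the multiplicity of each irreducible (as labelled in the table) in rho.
Multiplicities: chi_1: 2, chi_2: 0, chi_3: 1, chi_4: 2, chi_5: 1.

Explanation: Use <chi_rho, chi> = (1/|G|) sum_C |C| * chi_rho(C) * conj(chi(C)) with |G| = 8 for each irreducible chi in the table:
  <chi_rho, chi_1> = (1/8)[1*(7)*conj(1) + 1*(3)*conj(1) + 2*(-1)*conj(1) + 2*(1)*conj(1) + 2*(3)*conj(1)]
      = (1/8)[(7) + (3) + (-2) + (2) + (6)] = 16/8 = 2
  <chi_rho, chi_2> = (1/8)[1*(7)*conj(1) + 1*(3)*conj(1) + 2*(-1)*conj(1) + 2*(1)*conj(-1) + 2*(3)*conj(-1)]
      = (1/8)[(7) + (3) + (-2) + (-2) + (-6)] = 0/8 = 0
  <chi_rho, chi_3> = (1/8)[1*(7)*conj(1) + 1*(3)*conj(1) + 2*(-1)*conj(-1) + 2*(1)*conj(1) + 2*(3)*conj(-1)]
      = (1/8)[(7) + (3) + (2) + (2) + (-6)] = 8/8 = 1
  <chi_rho, chi_4> = (1/8)[1*(7)*conj(1) + 1*(3)*conj(1) + 2*(-1)*conj(-1) + 2*(1)*conj(-1) + 2*(3)*conj(1)]
      = (1/8)[(7) + (3) + (2) + (-2) + (6)] = 16/8 = 2
  <chi_rho, chi_5> = (1/8)[1*(7)*conj(2) + 1*(3)*conj(-2) + 2*(-1)*conj(0) + 2*(1)*conj(0) + 2*(3)*conj(0)]
      = (1/8)[(14) + (-6) + (0) + (0) + (0)] = 8/8 = 1
Dimension check: dim(rho) = sum (mult * dim) = 2*1 + 0*1 + 1*1 + 2*1 + 1*2 = 7 = chi_rho(e) = 7.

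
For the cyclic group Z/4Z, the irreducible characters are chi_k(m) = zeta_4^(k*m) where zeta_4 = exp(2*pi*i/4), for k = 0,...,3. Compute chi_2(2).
chi_2(2) = zeta_4^4 = 1

Solution. chi_2(2) = zeta_4^(2*2) = zeta_4^4. Since zeta_4^4 = 1, this equals zeta_4^0 = exp(2*pi*i*0/4) = 1.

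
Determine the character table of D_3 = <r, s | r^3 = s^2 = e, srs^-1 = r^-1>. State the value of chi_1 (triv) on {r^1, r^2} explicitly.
Conjugacy classes: {e} of size 1, {r^1, r^2} of size 2, {s, sr, ..., sr^2} of size 3.
Character table:
  irrep \ class              {e} (size 1)  {r^1, r^2} (size 2)  {s, sr, ..., sr^2} (size 3)
  chi_1 (triv)               1             1                    1                          
  chi_2 (sign: r->1, s->-1)  1             1                    -1                         
  chi_3 (2d, j=1)            2             -1                   0                          

Spot check: chi_1 (triv) on {r^1, r^2} = 1.

Why: D_3 has order 2*3 = 6 with 3 conjugacy classes, hence 3 irreducibles. Sum of squared dims 1 + 1 + 4 = 6 = |G|. Linear characters come from the abelianisation; the 2-dimensional irreps have character r^k -> 2*cos(2*pi*j*k/3), reflections -> 0.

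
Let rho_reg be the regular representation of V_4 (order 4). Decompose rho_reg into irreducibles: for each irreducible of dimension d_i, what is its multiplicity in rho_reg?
Each irreducible V_i of dimension d_i appears with multiplicity d_i, i.e. rho_reg = (direct sum over all irreducibles V_i) d_i V_i. The irreducible dimensions for V_4 are 1, 1, 1, 1: 4 irreducibles of dimension 1, each with multiplicity 1. Total dimension 4*1*1 = 4 = |G|.

General theorem: in the regular representation of a finite group G, each irreducible appears with multiplicity equal to its dimension. Check: dim(rho_reg) = sum d_i^2 = 1 + 1 + 1 + 1 = 4 = |G|.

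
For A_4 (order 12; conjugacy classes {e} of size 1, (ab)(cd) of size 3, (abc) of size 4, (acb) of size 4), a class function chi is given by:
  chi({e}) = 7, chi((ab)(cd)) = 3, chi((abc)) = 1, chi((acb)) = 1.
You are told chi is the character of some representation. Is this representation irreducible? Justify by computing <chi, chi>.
Not irreducible (reducible): <chi, chi> = 7 > 1.

Why: <chi, chi> = (1/|G|) sum_C |C| * |chi(C)|^2 = (1/12)[1*|7|^2 + 3*|3|^2 + 4*|1|^2 + 4*|1|^2]
  = (1/12)[(49) + (27) + (4) + (4)] = 84/12 = 7.
(Exp terms are combined using exp(i*s)*conj(exp(i*t)) = exp(i*(s-t)), and sums of them are collapsed using the identity that for every m > 1 the m distinct m-th roots of unity sum to 0, e.g. 1 + exp(2*I*pi/3) + exp(-2*I*pi/3) = 0.)
A character is irreducible iff <chi, chi> = 1, so this representation is reducible.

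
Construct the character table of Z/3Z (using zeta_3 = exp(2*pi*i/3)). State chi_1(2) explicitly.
Character table of Z/3Z (irreps indexed chi_0,...,chi_2 with chi_k(m) = zeta_3^(k*m), zeta_3 = exp(2*pi*i/3)):
  irrep \ class  {0} (size 1)  {1} (size 1)    {2} (size 1)  
  chi_0          1             1               1             
  chi_1          1             exp(2*I*pi/3)   exp(-2*I*pi/3)
  chi_2          1             exp(-2*I*pi/3)  exp(2*I*pi/3) 

Spot check: chi_1(2) = zeta_3^(1*2) = zeta_3^2 = exp(-2*I*pi/3).

Why: Z/3Z is abelian, so all 3 irreducible complex representations are 1-dimensional. They are given by chi_k(m) = zeta_3^(k*m) for k = 0,...,2. Row orthogonality: sum_m chi_k(m) conj(chi_l(m)) = 3 * [k = l].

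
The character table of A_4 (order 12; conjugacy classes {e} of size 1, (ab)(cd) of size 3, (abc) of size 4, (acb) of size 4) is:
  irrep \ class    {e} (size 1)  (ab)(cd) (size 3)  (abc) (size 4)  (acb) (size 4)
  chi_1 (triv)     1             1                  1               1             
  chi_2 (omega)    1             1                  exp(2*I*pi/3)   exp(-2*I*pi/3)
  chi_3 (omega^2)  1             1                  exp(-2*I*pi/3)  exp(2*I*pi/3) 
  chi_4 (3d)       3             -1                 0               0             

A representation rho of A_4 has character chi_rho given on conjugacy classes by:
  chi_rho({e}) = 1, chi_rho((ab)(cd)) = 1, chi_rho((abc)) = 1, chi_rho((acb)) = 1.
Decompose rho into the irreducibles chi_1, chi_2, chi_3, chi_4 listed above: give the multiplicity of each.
Multiplicities: chi_1: 1, chi_2: 0, chi_3: 0, chi_4: 0.

Use <chi_rho, chi> = (1/|G|) sum_C |C| * chi_rho(C) * conj(chi(C)) with |G| = 12 for each irreducible chi in the table:
  <chi_rho, chi_1> = (1/12)[1*(1)*conj(1) + 3*(1)*conj(1) + 4*(1)*conj(1) + 4*(1)*conj(1)]
      = (1/12)[(1) + (3) + (4) + (4)] = 12/12 = 1
  <chi_rho, chi_2> = (1/12)[1*(1)*conj(1) + 3*(1)*conj(1) + 4*(1)*conj(exp(2*I*pi/3)) + 4*(1)*conj(exp(-2*I*pi/3))]
      = (1/12)[(1) + (3) + (4*exp(-2*I*pi/3)) + (4*exp(2*I*pi/3))] = 0/12 = 0
  <chi_rho, chi_3> = (1/12)[1*(1)*conj(1) + 3*(1)*conj(1) + 4*(1)*conj(exp(-2*I*pi/3)) + 4*(1)*conj(exp(2*I*pi/3))]
      = (1/12)[(1) + (3) + (4*exp(2*I*pi/3)) + (4*exp(-2*I*pi/3))] = 0/12 = 0
  <chi_rho, chi_4> = (1/12)[1*(1)*conj(3) + 3*(1)*conj(-1) + 4*(1)*conj(0) + 4*(1)*conj(0)]
      = (1/12)[(3) + (-3) + (0) + (0)] = 0/12 = 0
(Exp terms are combined using exp(i*s)*conj(exp(i*t)) = exp(i*(s-t)), and sums of them are collapsed using the identity that for every m > 1 the m distinct m-th roots of unity sum to 0, e.g. 1 + exp(2*I*pi/3) + exp(-2*I*pi/3) = 0.)
Dimension check: dim(rho) = sum (mult * dim) = 1*1 + 0*1 + 0*1 + 0*3 = 1 = chi_rho(e) = 1.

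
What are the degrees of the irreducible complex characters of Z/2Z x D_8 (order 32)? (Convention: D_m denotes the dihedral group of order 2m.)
Dimensions: 1, 1, 1, 1, 1, 1, 1, 1, 2, 2, 2, 2, 2, 2

Argument: There are 14 irreducibles (= number of conjugacy classes). Their dimensions d_i satisfy sum d_i^2 = |G| = 32: 1 + 1 + 1 + 1 + 1 + 1 + 1 + 1 + 4 + 4 + 4 + 4 + 4 + 4 = 32. (For the product with Z/2Z: each of the 2 1-dim characters of Z/2Z tensors with each irrep of D_8, giving 2 copies of each D_8-dimension.)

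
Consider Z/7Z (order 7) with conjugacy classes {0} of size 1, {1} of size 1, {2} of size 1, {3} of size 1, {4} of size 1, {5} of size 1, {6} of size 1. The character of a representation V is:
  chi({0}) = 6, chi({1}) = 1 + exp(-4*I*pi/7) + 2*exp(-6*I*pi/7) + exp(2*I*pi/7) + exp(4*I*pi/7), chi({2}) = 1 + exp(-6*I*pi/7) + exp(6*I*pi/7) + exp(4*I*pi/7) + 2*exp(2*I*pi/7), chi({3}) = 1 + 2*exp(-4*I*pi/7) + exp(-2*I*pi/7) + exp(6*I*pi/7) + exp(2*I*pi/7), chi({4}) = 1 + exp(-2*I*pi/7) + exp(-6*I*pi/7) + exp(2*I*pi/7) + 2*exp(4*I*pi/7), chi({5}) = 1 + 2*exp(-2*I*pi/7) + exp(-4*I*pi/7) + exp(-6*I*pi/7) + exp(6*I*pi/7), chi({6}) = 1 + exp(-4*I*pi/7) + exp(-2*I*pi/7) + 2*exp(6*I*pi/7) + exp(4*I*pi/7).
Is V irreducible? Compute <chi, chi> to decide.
Not irreducible (reducible): <chi, chi> = 8 > 1.

Explanation: <chi, chi> = (1/|G|) sum_C |C| * |chi(C)|^2 = (1/7)[1*|6|^2 + 1*|1 + exp(-4*I*pi/7) + 2*exp(-6*I*pi/7) + exp(2*I*pi/7) + exp(4*I*pi/7)|^2 + 1*|1 + exp(-6*I*pi/7) + exp(6*I*pi/7) + exp(4*I*pi/7) + 2*exp(2*I*pi/7)|^2 + 1*|1 + 2*exp(-4*I*pi/7) + exp(-2*I*pi/7) + exp(6*I*pi/7) + exp(2*I*pi/7)|^2 + 1*|1 + exp(-2*I*pi/7) + exp(-6*I*pi/7) + exp(2*I*pi/7) + 2*exp(4*I*pi/7)|^2 + 1*|1 + 2*exp(-2*I*pi/7) + exp(-4*I*pi/7) + exp(-6*I*pi/7) + exp(6*I*pi/7)|^2 + 1*|1 + exp(-4*I*pi/7) + exp(-2*I*pi/7) + 2*exp(6*I*pi/7) + exp(4*I*pi/7)|^2]
  = (1/7)[(36) + (8 + 4*exp(-4*I*pi/7) + 4*exp(-2*I*pi/7) + 6*exp(-6*I*pi/7) + 6*exp(6*I*pi/7) + 4*exp(2*I*pi/7) + 4*exp(4*I*pi/7)) + (8 + 6*exp(-2*I*pi/7) + 4*exp(-4*I*pi/7) + 4*exp(-6*I*pi/7) + 4*exp(6*I*pi/7) + 4*exp(4*I*pi/7) + 6*exp(2*I*pi/7)) + (8 + 6*exp(-4*I*pi/7) + 4*exp(-2*I*pi/7) + 4*exp(-6*I*pi/7) + 4*exp(6*I*pi/7) + 4*exp(2*I*pi/7) + 6*exp(4*I*pi/7)) + (8 + 6*exp(-4*I*pi/7) + 4*exp(-2*I*pi/7) + 4*exp(-6*I*pi/7) + 4*exp(6*I*pi/7) + 4*exp(2*I*pi/7) + 6*exp(4*I*pi/7)) + (8 + 6*exp(-2*I*pi/7) + 4*exp(-4*I*pi/7) + 4*exp(-6*I*pi/7) + 4*exp(6*I*pi/7) + 4*exp(4*I*pi/7) + 6*exp(2*I*pi/7)) + (8 + 4*exp(-4*I*pi/7) + 4*exp(-2*I*pi/7) + 6*exp(-6*I*pi/7) + 6*exp(6*I*pi/7) + 4*exp(2*I*pi/7) + 4*exp(4*I*pi/7))] = 56/7 = 8.
(Exp terms are combined using exp(i*s)*conj(exp(i*t)) = exp(i*(s-t)), and sums of them are collapsed using the identity that for every m > 1 the m distinct m-th roots of unity sum to 0, e.g. 1 + exp(2*I*pi/3) + exp(-2*I*pi/3) = 0.)
A character is irreducible iff <chi, chi> = 1, so this representation is reducible.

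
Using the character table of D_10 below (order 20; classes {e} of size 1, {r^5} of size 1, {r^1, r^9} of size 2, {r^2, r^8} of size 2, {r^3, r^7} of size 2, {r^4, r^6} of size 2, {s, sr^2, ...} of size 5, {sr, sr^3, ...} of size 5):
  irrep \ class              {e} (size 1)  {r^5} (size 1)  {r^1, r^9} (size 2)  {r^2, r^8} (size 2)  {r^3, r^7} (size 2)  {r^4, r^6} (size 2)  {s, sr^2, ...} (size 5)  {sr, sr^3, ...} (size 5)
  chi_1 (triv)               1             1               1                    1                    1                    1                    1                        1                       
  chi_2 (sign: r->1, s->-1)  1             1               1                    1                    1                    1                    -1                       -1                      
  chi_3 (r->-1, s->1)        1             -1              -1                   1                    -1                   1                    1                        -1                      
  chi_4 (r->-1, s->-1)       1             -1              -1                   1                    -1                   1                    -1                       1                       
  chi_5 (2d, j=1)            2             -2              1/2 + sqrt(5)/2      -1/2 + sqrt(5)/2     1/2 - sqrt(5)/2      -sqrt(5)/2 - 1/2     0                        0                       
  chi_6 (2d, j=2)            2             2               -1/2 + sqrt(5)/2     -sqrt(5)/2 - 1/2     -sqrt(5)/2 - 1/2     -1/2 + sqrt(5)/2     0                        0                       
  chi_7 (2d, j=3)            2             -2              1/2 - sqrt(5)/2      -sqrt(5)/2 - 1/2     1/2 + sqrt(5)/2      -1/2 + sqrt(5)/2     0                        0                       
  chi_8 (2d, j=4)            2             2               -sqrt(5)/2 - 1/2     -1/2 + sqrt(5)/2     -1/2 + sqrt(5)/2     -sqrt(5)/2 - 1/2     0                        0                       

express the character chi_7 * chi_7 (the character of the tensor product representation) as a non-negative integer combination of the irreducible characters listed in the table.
chi_7 tensor chi_7 = chi_1 + chi_2 + chi_8 (all other irreducibles have multiplicity 0).

Details: The character of a tensor product is the pointwise product (chi_7 * chi_7)(C) = chi_7(C) * chi_7(C):
  {e}: (2)*(2), {r^5}: (-2)*(-2), {r^1, r^9}: (1/2 - sqrt(5)/2)*(1/2 - sqrt(5)/2), {r^2, r^8}: (-sqrt(5)/2 - 1/2)*(-sqrt(5)/2 - 1/2), {r^3, r^7}: (1/2 + sqrt(5)/2)*(1/2 + sqrt(5)/2), {r^4, r^6}: (-1/2 + sqrt(5)/2)*(-1/2 + sqrt(5)/2), {s, sr^2, ...}: (0)*(0), {sr, sr^3, ...}: (0)*(0)
so (chi_7 * chi_7) takes values
  {e} -> 4, {r^5} -> 4, {r^1, r^9} -> 3/2 - sqrt(5)/2, {r^2, r^8} -> sqrt(5)/2 + 3/2, {r^3, r^7} -> sqrt(5)/2 + 3/2, {r^4, r^6} -> 3/2 - sqrt(5)/2, {s, sr^2, ...} -> 0, {sr, sr^3, ...} -> 0.
Now take the inner product of this character with each irreducible chi from the table, <chi_7*chi_7, chi> = (1/20) sum_C |C| (chi_7*chi_7)(C) conj(chi(C)):
  <chi_7*chi_7, chi_1> = (1/20)[1*(4)*conj(1) + 1*(4)*conj(1) + 2*(3/2 - sqrt(5)/2)*conj(1) + 2*(sqrt(5)/2 + 3/2)*conj(1) + 2*(sqrt(5)/2 + 3/2)*conj(1) + 2*(3/2 - sqrt(5)/2)*conj(1) + 5*(0)*conj(1) + 5*(0)*conj(1)]
      = (1/20)[(4) + (4) + (3 - sqrt(5)) + (sqrt(5) + 3) + (sqrt(5) + 3) + (3 - sqrt(5)) + (0) + (0)] = 20/20 = 1
  <chi_7*chi_7, chi_2> = (1/20)[1*(4)*conj(1) + 1*(4)*conj(1) + 2*(3/2 - sqrt(5)/2)*conj(1) + 2*(sqrt(5)/2 + 3/2)*conj(1) + 2*(sqrt(5)/2 + 3/2)*conj(1) + 2*(3/2 - sqrt(5)/2)*conj(1) + 5*(0)*conj(-1) + 5*(0)*conj(-1)]
      = (1/20)[(4) + (4) + (3 - sqrt(5)) + (sqrt(5) + 3) + (sqrt(5) + 3) + (3 - sqrt(5)) + (0) + (0)] = 20/20 = 1
  <chi_7*chi_7, chi_3> = (1/20)[1*(4)*conj(1) + 1*(4)*conj(-1) + 2*(3/2 - sqrt(5)/2)*conj(-1) + 2*(sqrt(5)/2 + 3/2)*conj(1) + 2*(sqrt(5)/2 + 3/2)*conj(-1) + 2*(3/2 - sqrt(5)/2)*conj(1) + 5*(0)*conj(1) + 5*(0)*conj(-1)]
      = (1/20)[(4) + (-4) + (-3 + sqrt(5)) + (sqrt(5) + 3) + (-3 - sqrt(5)) + (3 - sqrt(5)) + (0) + (0)] = 0/20 = 0
  <chi_7*chi_7, chi_4> = (1/20)[1*(4)*conj(1) + 1*(4)*conj(-1) + 2*(3/2 - sqrt(5)/2)*conj(-1) + 2*(sqrt(5)/2 + 3/2)*conj(1) + 2*(sqrt(5)/2 + 3/2)*conj(-1) + 2*(3/2 - sqrt(5)/2)*conj(1) + 5*(0)*conj(-1) + 5*(0)*conj(1)]
      = (1/20)[(4) + (-4) + (-3 + sqrt(5)) + (sqrt(5) + 3) + (-3 - sqrt(5)) + (3 - sqrt(5)) + (0) + (0)] = 0/20 = 0
  <chi_7*chi_7, chi_5> = (1/20)[1*(4)*conj(2) + 1*(4)*conj(-2) + 2*(3/2 - sqrt(5)/2)*conj(1/2 + sqrt(5)/2) + 2*(sqrt(5)/2 + 3/2)*conj(-1/2 + sqrt(5)/2) + 2*(sqrt(5)/2 + 3/2)*conj(1/2 - sqrt(5)/2) + 2*(3/2 - sqrt(5)/2)*conj(-sqrt(5)/2 - 1/2) + 5*(0)*conj(0) + 5*(0)*conj(0)]
      = (1/20)[(8) + (-8) + (-1 + sqrt(5)) + (1 + sqrt(5)) + (-sqrt(5) - 1) + (1 - sqrt(5)) + (0) + (0)] = 0/20 = 0
  <chi_7*chi_7, chi_6> = (1/20)[1*(4)*conj(2) + 1*(4)*conj(2) + 2*(3/2 - sqrt(5)/2)*conj(-1/2 + sqrt(5)/2) + 2*(sqrt(5)/2 + 3/2)*conj(-sqrt(5)/2 - 1/2) + 2*(sqrt(5)/2 + 3/2)*conj(-sqrt(5)/2 - 1/2) + 2*(3/2 - sqrt(5)/2)*conj(-1/2 + sqrt(5)/2) + 5*(0)*conj(0) + 5*(0)*conj(0)]
      = (1/20)[(8) + (8) + (-4 + 2*sqrt(5)) + (-2*sqrt(5) - 4) + (-2*sqrt(5) - 4) + (-4 + 2*sqrt(5)) + (0) + (0)] = 0/20 = 0
  <chi_7*chi_7, chi_7> = (1/20)[1*(4)*conj(2) + 1*(4)*conj(-2) + 2*(3/2 - sqrt(5)/2)*conj(1/2 - sqrt(5)/2) + 2*(sqrt(5)/2 + 3/2)*conj(-sqrt(5)/2 - 1/2) + 2*(sqrt(5)/2 + 3/2)*conj(1/2 + sqrt(5)/2) + 2*(3/2 - sqrt(5)/2)*conj(-1/2 + sqrt(5)/2) + 5*(0)*conj(0) + 5*(0)*conj(0)]
      = (1/20)[(8) + (-8) + (4 - 2*sqrt(5)) + (-2*sqrt(5) - 4) + (4 + 2*sqrt(5)) + (-4 + 2*sqrt(5)) + (0) + (0)] = 0/20 = 0
  <chi_7*chi_7, chi_8> = (1/20)[1*(4)*conj(2) + 1*(4)*conj(2) + 2*(3/2 - sqrt(5)/2)*conj(-sqrt(5)/2 - 1/2) + 2*(sqrt(5)/2 + 3/2)*conj(-1/2 + sqrt(5)/2) + 2*(sqrt(5)/2 + 3/2)*conj(-1/2 + sqrt(5)/2) + 2*(3/2 - sqrt(5)/2)*conj(-sqrt(5)/2 - 1/2) + 5*(0)*conj(0) + 5*(0)*conj(0)]
      = (1/20)[(8) + (8) + (1 - sqrt(5)) + (1 + sqrt(5)) + (1 + sqrt(5)) + (1 - sqrt(5)) + (0) + (0)] = 20/20 = 1
Hence the multiplicities are chi_1: 1, chi_2: 1, chi_8: 1. Dimension check: dim(chi_7)*dim(chi_7) = 2*2 = 4 and sum (mult * dim) = 1*1 + 1*1 + 1*2 = 4.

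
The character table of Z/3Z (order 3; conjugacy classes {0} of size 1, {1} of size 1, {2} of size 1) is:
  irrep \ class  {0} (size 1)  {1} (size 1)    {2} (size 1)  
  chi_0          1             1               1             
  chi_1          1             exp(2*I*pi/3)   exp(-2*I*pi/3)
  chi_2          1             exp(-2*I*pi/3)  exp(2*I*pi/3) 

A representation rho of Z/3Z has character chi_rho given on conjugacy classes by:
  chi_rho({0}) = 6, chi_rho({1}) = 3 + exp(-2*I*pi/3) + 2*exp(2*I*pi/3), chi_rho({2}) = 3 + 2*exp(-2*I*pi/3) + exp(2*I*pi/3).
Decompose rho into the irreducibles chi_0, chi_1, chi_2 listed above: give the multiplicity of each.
Multiplicities: chi_0: 3, chi_1: 2, chi_2: 1.

Explanation: Use <chi_rho, chi> = (1/|G|) sum_C |C| * chi_rho(C) * conj(chi(C)) with |G| = 3 for each irreducible chi in the table:
  <chi_rho, chi_0> = (1/3)[1*(6)*conj(1) + 1*(3 + exp(-2*I*pi/3) + 2*exp(2*I*pi/3))*conj(1) + 1*(3 + 2*exp(-2*I*pi/3) + exp(2*I*pi/3))*conj(1)]
      = (1/3)[(6) + (3 + exp(-2*I*pi/3) + 2*exp(2*I*pi/3)) + (3 + 2*exp(-2*I*pi/3) + exp(2*I*pi/3))] = 9/3 = 3
  <chi_rho, chi_1> = (1/3)[1*(6)*conj(1) + 1*(3 + exp(-2*I*pi/3) + 2*exp(2*I*pi/3))*conj(exp(2*I*pi/3)) + 1*(3 + 2*exp(-2*I*pi/3) + exp(2*I*pi/3))*conj(exp(-2*I*pi/3))]
      = (1/3)[(6) + (2 + 3*exp(-2*I*pi/3) + exp(2*I*pi/3)) + (2 + exp(-2*I*pi/3) + 3*exp(2*I*pi/3))] = 6/3 = 2
  <chi_rho, chi_2> = (1/3)[1*(6)*conj(1) + 1*(3 + exp(-2*I*pi/3) + 2*exp(2*I*pi/3))*conj(exp(-2*I*pi/3)) + 1*(3 + 2*exp(-2*I*pi/3) + exp(2*I*pi/3))*conj(exp(2*I*pi/3))]
      = (1/3)[(6) + (1 + 2*exp(-2*I*pi/3) + 3*exp(2*I*pi/3)) + (1 + 3*exp(-2*I*pi/3) + 2*exp(2*I*pi/3))] = 3/3 = 1
(Exp terms are combined using exp(i*s)*conj(exp(i*t)) = exp(i*(s-t)), and sums of them are collapsed using the identity that for every m > 1 the m distinct m-th roots of unity sum to 0, e.g. 1 + exp(2*I*pi/3) + exp(-2*I*pi/3) = 0.)
Dimension check: dim(rho) = sum (mult * dim) = 3*1 + 2*1 + 1*1 = 6 = chi_rho(e) = 6.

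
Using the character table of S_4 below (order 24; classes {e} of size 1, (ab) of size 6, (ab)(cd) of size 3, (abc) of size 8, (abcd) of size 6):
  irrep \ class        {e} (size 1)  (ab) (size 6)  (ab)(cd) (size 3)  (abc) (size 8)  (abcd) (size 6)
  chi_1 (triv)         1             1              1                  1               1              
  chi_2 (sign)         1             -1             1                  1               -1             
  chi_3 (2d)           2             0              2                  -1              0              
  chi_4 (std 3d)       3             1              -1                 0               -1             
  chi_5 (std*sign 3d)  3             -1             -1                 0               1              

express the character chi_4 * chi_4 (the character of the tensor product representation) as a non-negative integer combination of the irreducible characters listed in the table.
chi_4 tensor chi_4 = chi_1 + chi_3 + chi_4 + chi_5 (all other irreducibles have multiplicity 0).

Argument: The character of a tensor product is the pointwise product (chi_4 * chi_4)(C) = chi_4(C) * chi_4(C):
  {e}: (3)*(3), (ab): (1)*(1), (ab)(cd): (-1)*(-1), (abc): (0)*(0), (abcd): (-1)*(-1)
so (chi_4 * chi_4) takes values
  {e} -> 9, (ab) -> 1, (ab)(cd) -> 1, (abc) -> 0, (abcd) -> 1.
Now take the inner product of this character with each irreducible chi from the table, <chi_4*chi_4, chi> = (1/24) sum_C |C| (chi_4*chi_4)(C) conj(chi(C)):
  <chi_4*chi_4, chi_1> = (1/24)[1*(9)*conj(1) + 6*(1)*conj(1) + 3*(1)*conj(1) + 8*(0)*conj(1) + 6*(1)*conj(1)]
      = (1/24)[(9) + (6) + (3) + (0) + (6)] = 24/24 = 1
  <chi_4*chi_4, chi_2> = (1/24)[1*(9)*conj(1) + 6*(1)*conj(-1) + 3*(1)*conj(1) + 8*(0)*conj(1) + 6*(1)*conj(-1)]
      = (1/24)[(9) + (-6) + (3) + (0) + (-6)] = 0/24 = 0
  <chi_4*chi_4, chi_3> = (1/24)[1*(9)*conj(2) + 6*(1)*conj(0) + 3*(1)*conj(2) + 8*(0)*conj(-1) + 6*(1)*conj(0)]
      = (1/24)[(18) + (0) + (6) + (0) + (0)] = 24/24 = 1
  <chi_4*chi_4, chi_4> = (1/24)[1*(9)*conj(3) + 6*(1)*conj(1) + 3*(1)*conj(-1) + 8*(0)*conj(0) + 6*(1)*conj(-1)]
      = (1/24)[(27) + (6) + (-3) + (0) + (-6)] = 24/24 = 1
  <chi_4*chi_4, chi_5> = (1/24)[1*(9)*conj(3) + 6*(1)*conj(-1) + 3*(1)*conj(-1) + 8*(0)*conj(0) + 6*(1)*conj(1)]
      = (1/24)[(27) + (-6) + (-3) + (0) + (6)] = 24/24 = 1
Hence the multiplicities are chi_1: 1, chi_3: 1, chi_4: 1, chi_5: 1. Dimension check: dim(chi_4)*dim(chi_4) = 3*3 = 9 and sum (mult * dim) = 1*1 + 1*2 + 1*3 + 1*3 = 9.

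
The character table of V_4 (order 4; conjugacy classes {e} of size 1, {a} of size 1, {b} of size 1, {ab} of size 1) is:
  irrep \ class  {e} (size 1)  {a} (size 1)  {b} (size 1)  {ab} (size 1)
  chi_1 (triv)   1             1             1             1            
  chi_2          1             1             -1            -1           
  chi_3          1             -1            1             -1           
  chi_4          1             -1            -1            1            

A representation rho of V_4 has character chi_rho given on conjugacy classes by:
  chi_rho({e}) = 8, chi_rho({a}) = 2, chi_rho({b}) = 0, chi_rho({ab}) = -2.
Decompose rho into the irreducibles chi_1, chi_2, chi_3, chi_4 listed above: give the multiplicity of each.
Multiplicities: chi_1: 2, chi_2: 3, chi_3: 2, chi_4: 1.

Proof sketch: Use <chi_rho, chi> = (1/|G|) sum_C |C| * chi_rho(C) * conj(chi(C)) with |G| = 4 for each irreducible chi in the table:
  <chi_rho, chi_1> = (1/4)[1*(8)*conj(1) + 1*(2)*conj(1) + 1*(0)*conj(1) + 1*(-2)*conj(1)]
      = (1/4)[(8) + (2) + (0) + (-2)] = 8/4 = 2
  <chi_rho, chi_2> = (1/4)[1*(8)*conj(1) + 1*(2)*conj(1) + 1*(0)*conj(-1) + 1*(-2)*conj(-1)]
      = (1/4)[(8) + (2) + (0) + (2)] = 12/4 = 3
  <chi_rho, chi_3> = (1/4)[1*(8)*conj(1) + 1*(2)*conj(-1) + 1*(0)*conj(1) + 1*(-2)*conj(-1)]
      = (1/4)[(8) + (-2) + (0) + (2)] = 8/4 = 2
  <chi_rho, chi_4> = (1/4)[1*(8)*conj(1) + 1*(2)*conj(-1) + 1*(0)*conj(-1) + 1*(-2)*conj(1)]
      = (1/4)[(8) + (-2) + (0) + (-2)] = 4/4 = 1
Dimension check: dim(rho) = sum (mult * dim) = 2*1 + 3*1 + 2*1 + 1*1 = 8 = chi_rho(e) = 8.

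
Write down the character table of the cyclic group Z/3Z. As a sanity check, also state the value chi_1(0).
Character table of Z/3Z (irreps indexed chi_0,...,chi_2 with chi_k(m) = zeta_3^(k*m), zeta_3 = exp(2*pi*i/3)):
  irrep \ class  {0} (size 1)  {1} (size 1)    {2} (size 1)  
  chi_0          1             1               1             
  chi_1          1             exp(2*I*pi/3)   exp(-2*I*pi/3)
  chi_2          1             exp(-2*I*pi/3)  exp(2*I*pi/3) 

Spot check: chi_1(0) = zeta_3^(1*0) = zeta_3^0 = 1.

Reasoning: Z/3Z is abelian, so all 3 irreducible complex representations are 1-dimensional. They are given by chi_k(m) = zeta_3^(k*m) for k = 0,...,2. Row orthogonality: sum_m chi_k(m) conj(chi_l(m)) = 3 * [k = l].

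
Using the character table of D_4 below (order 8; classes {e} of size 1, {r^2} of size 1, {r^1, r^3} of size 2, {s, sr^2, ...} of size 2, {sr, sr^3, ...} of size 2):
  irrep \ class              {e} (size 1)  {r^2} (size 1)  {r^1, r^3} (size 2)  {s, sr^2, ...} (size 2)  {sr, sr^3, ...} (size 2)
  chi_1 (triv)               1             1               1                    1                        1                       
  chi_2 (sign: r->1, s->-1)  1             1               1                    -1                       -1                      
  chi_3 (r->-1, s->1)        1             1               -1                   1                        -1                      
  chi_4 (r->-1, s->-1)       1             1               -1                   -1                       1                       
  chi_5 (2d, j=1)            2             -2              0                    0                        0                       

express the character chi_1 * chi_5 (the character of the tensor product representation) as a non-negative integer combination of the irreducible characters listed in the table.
chi_1 tensor chi_5 = chi_5 (all other irreducibles have multiplicity 0).

Argument: The character of a tensor product is the pointwise product (chi_1 * chi_5)(C) = chi_1(C) * chi_5(C):
  {e}: (1)*(2), {r^2}: (1)*(-2), {r^1, r^3}: (1)*(0), {s, sr^2, ...}: (1)*(0), {sr, sr^3, ...}: (1)*(0)
so (chi_1 * chi_5) takes values
  {e} -> 2, {r^2} -> -2, {r^1, r^3} -> 0, {s, sr^2, ...} -> 0, {sr, sr^3, ...} -> 0.
Now take the inner product of this character with each irreducible chi from the table, <chi_1*chi_5, chi> = (1/8) sum_C |C| (chi_1*chi_5)(C) conj(chi(C)):
  <chi_1*chi_5, chi_1> = (1/8)[1*(2)*conj(1) + 1*(-2)*conj(1) + 2*(0)*conj(1) + 2*(0)*conj(1) + 2*(0)*conj(1)]
      = (1/8)[(2) + (-2) + (0) + (0) + (0)] = 0/8 = 0
  <chi_1*chi_5, chi_2> = (1/8)[1*(2)*conj(1) + 1*(-2)*conj(1) + 2*(0)*conj(1) + 2*(0)*conj(-1) + 2*(0)*conj(-1)]
      = (1/8)[(2) + (-2) + (0) + (0) + (0)] = 0/8 = 0
  <chi_1*chi_5, chi_3> = (1/8)[1*(2)*conj(1) + 1*(-2)*conj(1) + 2*(0)*conj(-1) + 2*(0)*conj(1) + 2*(0)*conj(-1)]
      = (1/8)[(2) + (-2) + (0) + (0) + (0)] = 0/8 = 0
  <chi_1*chi_5, chi_4> = (1/8)[1*(2)*conj(1) + 1*(-2)*conj(1) + 2*(0)*conj(-1) + 2*(0)*conj(-1) + 2*(0)*conj(1)]
      = (1/8)[(2) + (-2) + (0) + (0) + (0)] = 0/8 = 0
  <chi_1*chi_5, chi_5> = (1/8)[1*(2)*conj(2) + 1*(-2)*conj(-2) + 2*(0)*conj(0) + 2*(0)*conj(0) + 2*(0)*conj(0)]
      = (1/8)[(4) + (4) + (0) + (0) + (0)] = 8/8 = 1
Hence the multiplicities are chi_5: 1. Dimension check: dim(chi_1)*dim(chi_5) = 1*2 = 2 and sum (mult * dim) = 1*2 = 2.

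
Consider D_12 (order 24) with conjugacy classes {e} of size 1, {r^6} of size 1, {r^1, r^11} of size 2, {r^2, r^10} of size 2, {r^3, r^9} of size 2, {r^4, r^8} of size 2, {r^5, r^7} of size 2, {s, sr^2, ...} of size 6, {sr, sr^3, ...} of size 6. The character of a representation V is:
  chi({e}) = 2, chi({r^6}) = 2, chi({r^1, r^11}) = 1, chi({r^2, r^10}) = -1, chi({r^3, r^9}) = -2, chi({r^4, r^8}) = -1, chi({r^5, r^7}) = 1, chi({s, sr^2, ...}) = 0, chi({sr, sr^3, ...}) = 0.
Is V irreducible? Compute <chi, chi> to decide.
Irreducible: <chi, chi> = 1.

Reasoning: <chi, chi> = (1/|G|) sum_C |C| * |chi(C)|^2 = (1/24)[1*|2|^2 + 1*|2|^2 + 2*|1|^2 + 2*|-1|^2 + 2*|-2|^2 + 2*|-1|^2 + 2*|1|^2 + 6*|0|^2 + 6*|0|^2]
  = (1/24)[(4) + (4) + (2) + (2) + (8) + (2) + (2) + (0) + (0)] = 24/24 = 1.
A character is irreducible iff <chi, chi> = 1, so this representation is irreducible.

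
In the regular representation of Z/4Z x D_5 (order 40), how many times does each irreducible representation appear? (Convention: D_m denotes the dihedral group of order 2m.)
Each irreducible V_i of dimension d_i appears with multiplicity d_i, i.e. rho_reg = (direct sum over all irreducibles V_i) d_i V_i. The irreducible dimensions for Z/4Z x D_5 are 1, 1, 1, 1, 1, 1, 1, 1, 2, 2, 2, 2, 2, 2, 2, 2: 8 irreducibles of dimension 1, each with multiplicity 1; 8 irreducibles of dimension 2, each with multiplicity 2. Total dimension 8*1*1 + 8*2*2 = 40 = |G|.

Solution. General theorem: in the regular representation of a finite group G, each irreducible appears with multiplicity equal to its dimension. Check: dim(rho_reg) = sum d_i^2 = 1 + 1 + 1 + 1 + 1 + 1 + 1 + 1 + 4 + 4 + 4 + 4 + 4 + 4 + 4 + 4 = 40 = |G|.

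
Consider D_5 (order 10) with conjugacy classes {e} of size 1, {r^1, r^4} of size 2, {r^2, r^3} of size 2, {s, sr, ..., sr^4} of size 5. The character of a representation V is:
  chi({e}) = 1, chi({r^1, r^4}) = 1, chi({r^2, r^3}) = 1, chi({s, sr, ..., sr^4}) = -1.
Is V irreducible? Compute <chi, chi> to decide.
Irreducible: <chi, chi> = 1.

Proof sketch: <chi, chi> = (1/|G|) sum_C |C| * |chi(C)|^2 = (1/10)[1*|1|^2 + 2*|1|^2 + 2*|1|^2 + 5*|-1|^2]
  = (1/10)[(1) + (2) + (2) + (5)] = 10/10 = 1.
A character is irreducible iff <chi, chi> = 1, so this representation is irreducible.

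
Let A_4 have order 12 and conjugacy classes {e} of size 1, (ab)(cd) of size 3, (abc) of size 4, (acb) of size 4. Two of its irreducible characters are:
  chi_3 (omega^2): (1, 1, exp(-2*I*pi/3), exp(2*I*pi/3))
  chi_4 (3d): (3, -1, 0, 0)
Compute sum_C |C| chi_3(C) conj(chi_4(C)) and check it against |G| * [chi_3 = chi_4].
Sum = 0; so <chi_3, chi_4> = 0 (distinct irreducibles are orthogonal).

Solution. Compute term by term over conjugacy classes (|C| * chi_3(C) * conj(chi_4(C))):
  1*(1)*conj(3) + 3*(1)*conj(-1) + 4*(exp(-2*I*pi/3))*conj(0) + 4*(exp(2*I*pi/3))*conj(0)
  = (3) + (-3) + (0) + (0)
  = 0.
(Exp terms are combined using exp(i*s)*conj(exp(i*t)) = exp(i*(s-t)), and sums of them are collapsed using the identity that for every m > 1 the m distinct m-th roots of unity sum to 0, e.g. 1 + exp(2*I*pi/3) + exp(-2*I*pi/3) = 0.)
Dividing by |G| = 12 gives 0/12 = 0, matching the row-orthogonality relation <chi_3, chi_4> = [chi_3 = chi_4].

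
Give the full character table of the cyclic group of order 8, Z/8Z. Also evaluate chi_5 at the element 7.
Character table of Z/8Z (irreps indexed chi_0,...,chi_7 with chi_k(m) = zeta_8^(k*m), zeta_8 = exp(2*pi*i/8)):
  irrep \ class  {0} (size 1)  {1} (size 1)    {2} (size 1)  {3} (size 1)    {4} (size 1)  {5} (size 1)    {6} (size 1)  {7} (size 1)  
  chi_0          1             1               1             1               1             1               1             1             
  chi_1          1             exp(I*pi/4)     I             exp(3*I*pi/4)   -1            exp(-3*I*pi/4)  -I            exp(-I*pi/4)  
  chi_2          1             I               -1            -I              1             I               -1            -I            
  chi_3          1             exp(3*I*pi/4)   -I            exp(I*pi/4)     -1            exp(-I*pi/4)    I             exp(-3*I*pi/4)
  chi_4          1             -1              1             -1              1             -1              1             -1            
  chi_5          1             exp(-3*I*pi/4)  I             exp(-I*pi/4)    -1            exp(I*pi/4)     -I            exp(3*I*pi/4) 
  chi_6          1             -I              -1            I               1             -I              -1            I             
  chi_7          1             exp(-I*pi/4)    -I            exp(-3*I*pi/4)  -1            exp(3*I*pi/4)   I             exp(I*pi/4)   

Spot check: chi_5(7) = zeta_8^(5*7) = zeta_8^35 = exp(3*I*pi/4).

Argument: Z/8Z is abelian, so all 8 irreducible complex representations are 1-dimensional. They are given by chi_k(m) = zeta_8^(k*m) for k = 0,...,7. Row orthogonality: sum_m chi_k(m) conj(chi_l(m)) = 8 * [k = l].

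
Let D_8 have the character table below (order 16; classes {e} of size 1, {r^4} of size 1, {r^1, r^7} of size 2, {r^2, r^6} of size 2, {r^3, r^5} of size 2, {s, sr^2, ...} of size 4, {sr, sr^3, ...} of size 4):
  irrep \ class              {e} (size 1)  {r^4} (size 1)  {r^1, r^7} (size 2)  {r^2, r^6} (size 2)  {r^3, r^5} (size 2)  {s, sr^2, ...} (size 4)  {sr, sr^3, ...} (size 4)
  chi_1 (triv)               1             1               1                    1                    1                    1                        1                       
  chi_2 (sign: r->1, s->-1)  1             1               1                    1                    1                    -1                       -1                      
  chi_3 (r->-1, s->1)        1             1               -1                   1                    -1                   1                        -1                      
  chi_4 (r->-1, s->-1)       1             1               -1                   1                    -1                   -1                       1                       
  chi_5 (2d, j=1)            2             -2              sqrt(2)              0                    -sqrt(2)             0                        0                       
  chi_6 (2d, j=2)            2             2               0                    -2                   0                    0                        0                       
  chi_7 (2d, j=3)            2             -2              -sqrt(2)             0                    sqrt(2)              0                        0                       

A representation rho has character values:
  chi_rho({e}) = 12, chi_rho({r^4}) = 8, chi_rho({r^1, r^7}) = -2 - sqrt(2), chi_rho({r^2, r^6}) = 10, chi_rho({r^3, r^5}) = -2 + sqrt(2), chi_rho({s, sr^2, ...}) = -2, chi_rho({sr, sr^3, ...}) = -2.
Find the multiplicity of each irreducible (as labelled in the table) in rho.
Multiplicities: chi_1: 1, chi_2: 3, chi_3: 3, chi_4: 3, chi_5: 0, chi_6: 0, chi_7: 1.

Justification: Use <chi_rho, chi> = (1/|G|) sum_C |C| * chi_rho(C) * conj(chi(C)) with |G| = 16 for each irreducible chi in the table:
  <chi_rho, chi_1> = (1/16)[1*(12)*conj(1) + 1*(8)*conj(1) + 2*(-2 - sqrt(2))*conj(1) + 2*(10)*conj(1) + 2*(-2 + sqrt(2))*conj(1) + 4*(-2)*conj(1) + 4*(-2)*conj(1)]
      = (1/16)[(12) + (8) + (-4 - 2*sqrt(2)) + (20) + (-4 + 2*sqrt(2)) + (-8) + (-8)] = 16/16 = 1
  <chi_rho, chi_2> = (1/16)[1*(12)*conj(1) + 1*(8)*conj(1) + 2*(-2 - sqrt(2))*conj(1) + 2*(10)*conj(1) + 2*(-2 + sqrt(2))*conj(1) + 4*(-2)*conj(-1) + 4*(-2)*conj(-1)]
      = (1/16)[(12) + (8) + (-4 - 2*sqrt(2)) + (20) + (-4 + 2*sqrt(2)) + (8) + (8)] = 48/16 = 3
  <chi_rho, chi_3> = (1/16)[1*(12)*conj(1) + 1*(8)*conj(1) + 2*(-2 - sqrt(2))*conj(-1) + 2*(10)*conj(1) + 2*(-2 + sqrt(2))*conj(-1) + 4*(-2)*conj(1) + 4*(-2)*conj(-1)]
      = (1/16)[(12) + (8) + (2*sqrt(2) + 4) + (20) + (4 - 2*sqrt(2)) + (-8) + (8)] = 48/16 = 3
  <chi_rho, chi_4> = (1/16)[1*(12)*conj(1) + 1*(8)*conj(1) + 2*(-2 - sqrt(2))*conj(-1) + 2*(10)*conj(1) + 2*(-2 + sqrt(2))*conj(-1) + 4*(-2)*conj(-1) + 4*(-2)*conj(1)]
      = (1/16)[(12) + (8) + (2*sqrt(2) + 4) + (20) + (4 - 2*sqrt(2)) + (8) + (-8)] = 48/16 = 3
  <chi_rho, chi_5> = (1/16)[1*(12)*conj(2) + 1*(8)*conj(-2) + 2*(-2 - sqrt(2))*conj(sqrt(2)) + 2*(10)*conj(0) + 2*(-2 + sqrt(2))*conj(-sqrt(2)) + 4*(-2)*conj(0) + 4*(-2)*conj(0)]
      = (1/16)[(24) + (-16) + (-4*sqrt(2) - 4) + (0) + (-4 + 4*sqrt(2)) + (0) + (0)] = 0/16 = 0
  <chi_rho, chi_6> = (1/16)[1*(12)*conj(2) + 1*(8)*conj(2) + 2*(-2 - sqrt(2))*conj(0) + 2*(10)*conj(-2) + 2*(-2 + sqrt(2))*conj(0) + 4*(-2)*conj(0) + 4*(-2)*conj(0)]
      = (1/16)[(24) + (16) + (0) + (-40) + (0) + (0) + (0)] = 0/16 = 0
  <chi_rho, chi_7> = (1/16)[1*(12)*conj(2) + 1*(8)*conj(-2) + 2*(-2 - sqrt(2))*conj(-sqrt(2)) + 2*(10)*conj(0) + 2*(-2 + sqrt(2))*conj(sqrt(2)) + 4*(-2)*conj(0) + 4*(-2)*conj(0)]
      = (1/16)[(24) + (-16) + (4 + 4*sqrt(2)) + (0) + (4 - 4*sqrt(2)) + (0) + (0)] = 16/16 = 1
Dimension check: dim(rho) = sum (mult * dim) = 1*1 + 3*1 + 3*1 + 3*1 + 0*2 + 0*2 + 1*2 = 12 = chi_rho(e) = 12.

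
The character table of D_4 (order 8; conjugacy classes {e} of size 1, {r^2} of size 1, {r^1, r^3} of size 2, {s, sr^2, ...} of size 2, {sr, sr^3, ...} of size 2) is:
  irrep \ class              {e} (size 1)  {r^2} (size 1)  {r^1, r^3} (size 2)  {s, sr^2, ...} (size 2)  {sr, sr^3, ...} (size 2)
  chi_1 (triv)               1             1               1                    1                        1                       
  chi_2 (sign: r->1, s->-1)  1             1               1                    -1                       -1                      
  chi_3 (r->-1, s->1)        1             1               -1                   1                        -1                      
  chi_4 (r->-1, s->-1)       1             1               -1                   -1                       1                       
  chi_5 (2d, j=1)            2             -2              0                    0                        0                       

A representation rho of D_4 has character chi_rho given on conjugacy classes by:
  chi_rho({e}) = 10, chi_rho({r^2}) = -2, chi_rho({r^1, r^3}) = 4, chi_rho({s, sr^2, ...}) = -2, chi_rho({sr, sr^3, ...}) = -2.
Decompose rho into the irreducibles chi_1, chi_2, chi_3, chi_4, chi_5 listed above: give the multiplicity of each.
Multiplicities: chi_1: 1, chi_2: 3, chi_3: 0, chi_4: 0, chi_5: 3.

Justification: Use <chi_rho, chi> = (1/|G|) sum_C |C| * chi_rho(C) * conj(chi(C)) with |G| = 8 for each irreducible chi in the table:
  <chi_rho, chi_1> = (1/8)[1*(10)*conj(1) + 1*(-2)*conj(1) + 2*(4)*conj(1) + 2*(-2)*conj(1) + 2*(-2)*conj(1)]
      = (1/8)[(10) + (-2) + (8) + (-4) + (-4)] = 8/8 = 1
  <chi_rho, chi_2> = (1/8)[1*(10)*conj(1) + 1*(-2)*conj(1) + 2*(4)*conj(1) + 2*(-2)*conj(-1) + 2*(-2)*conj(-1)]
      = (1/8)[(10) + (-2) + (8) + (4) + (4)] = 24/8 = 3
  <chi_rho, chi_3> = (1/8)[1*(10)*conj(1) + 1*(-2)*conj(1) + 2*(4)*conj(-1) + 2*(-2)*conj(1) + 2*(-2)*conj(-1)]
      = (1/8)[(10) + (-2) + (-8) + (-4) + (4)] = 0/8 = 0
  <chi_rho, chi_4> = (1/8)[1*(10)*conj(1) + 1*(-2)*conj(1) + 2*(4)*conj(-1) + 2*(-2)*conj(-1) + 2*(-2)*conj(1)]
      = (1/8)[(10) + (-2) + (-8) + (4) + (-4)] = 0/8 = 0
  <chi_rho, chi_5> = (1/8)[1*(10)*conj(2) + 1*(-2)*conj(-2) + 2*(4)*conj(0) + 2*(-2)*conj(0) + 2*(-2)*conj(0)]
      = (1/8)[(20) + (4) + (0) + (0) + (0)] = 24/8 = 3
Dimension check: dim(rho) = sum (mult * dim) = 1*1 + 3*1 + 0*1 + 0*1 + 3*2 = 10 = chi_rho(e) = 10.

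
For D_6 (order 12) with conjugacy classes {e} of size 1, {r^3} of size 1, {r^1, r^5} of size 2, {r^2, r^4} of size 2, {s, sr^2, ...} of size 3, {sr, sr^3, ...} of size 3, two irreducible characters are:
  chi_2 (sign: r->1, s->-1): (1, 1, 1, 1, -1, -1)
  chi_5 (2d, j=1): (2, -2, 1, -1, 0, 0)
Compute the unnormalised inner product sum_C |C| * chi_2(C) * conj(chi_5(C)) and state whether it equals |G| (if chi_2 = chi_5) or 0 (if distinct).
Sum = 0; so <chi_2, chi_5> = 0 (distinct irreducibles are orthogonal).

Reasoning: Compute term by term over conjugacy classes (|C| * chi_2(C) * conj(chi_5(C))):
  1*(1)*conj(2) + 1*(1)*conj(-2) + 2*(1)*conj(1) + 2*(1)*conj(-1) + 3*(-1)*conj(0) + 3*(-1)*conj(0)
  = (2) + (-2) + (2) + (-2) + (0) + (0)
  = 0.
Dividing by |G| = 12 gives 0/12 = 0, matching the row-orthogonality relation <chi_2, chi_5> = [chi_2 = chi_5].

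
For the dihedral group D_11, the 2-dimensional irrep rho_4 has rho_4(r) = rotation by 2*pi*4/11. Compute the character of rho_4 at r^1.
chi_{rho_4}(r^1) = 2*cos(2*pi*4*1/11) = -2*cos(3*pi/11)

Justification: rho_4(r^1) is rotation by angle 2*pi*4*1/11, whose trace is 2*cos(2*pi*4*1/11) = -2*cos(3*pi/11).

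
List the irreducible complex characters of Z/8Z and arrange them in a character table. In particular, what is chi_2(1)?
Character table of Z/8Z (irreps indexed chi_0,...,chi_7 with chi_k(m) = zeta_8^(k*m), zeta_8 = exp(2*pi*i/8)):
  irrep \ class  {0} (size 1)  {1} (size 1)    {2} (size 1)  {3} (size 1)    {4} (size 1)  {5} (size 1)    {6} (size 1)  {7} (size 1)  
  chi_0          1             1               1             1               1             1               1             1             
  chi_1          1             exp(I*pi/4)     I             exp(3*I*pi/4)   -1            exp(-3*I*pi/4)  -I            exp(-I*pi/4)  
  chi_2          1             I               -1            -I              1             I               -1            -I            
  chi_3          1             exp(3*I*pi/4)   -I            exp(I*pi/4)     -1            exp(-I*pi/4)    I             exp(-3*I*pi/4)
  chi_4          1             -1              1             -1              1             -1              1             -1            
  chi_5          1             exp(-3*I*pi/4)  I             exp(-I*pi/4)    -1            exp(I*pi/4)     -I            exp(3*I*pi/4) 
  chi_6          1             -I              -1            I               1             -I              -1            I             
  chi_7          1             exp(-I*pi/4)    -I            exp(-3*I*pi/4)  -1            exp(3*I*pi/4)   I             exp(I*pi/4)   

Spot check: chi_2(1) = zeta_8^(2*1) = zeta_8^2 = I.

Argument: Z/8Z is abelian, so all 8 irreducible complex representations are 1-dimensional. They are given by chi_k(m) = zeta_8^(k*m) for k = 0,...,7. Row orthogonality: sum_m chi_k(m) conj(chi_l(m)) = 8 * [k = l].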